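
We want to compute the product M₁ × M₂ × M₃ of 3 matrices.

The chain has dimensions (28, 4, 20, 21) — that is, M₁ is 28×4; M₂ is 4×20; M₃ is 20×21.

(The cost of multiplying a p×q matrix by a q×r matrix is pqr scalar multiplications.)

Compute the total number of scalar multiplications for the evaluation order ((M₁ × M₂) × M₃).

(M₁ × M₂): 28×4 by 4×20 → 28×20, cost 28·4·20 = 2240
((M₁ × M₂) × M₃): 28×20 by 20×21 → 28×21, cost 28·20·21 = 11760; cumulative 14000
Total: 14000 scalar multiplications.

14000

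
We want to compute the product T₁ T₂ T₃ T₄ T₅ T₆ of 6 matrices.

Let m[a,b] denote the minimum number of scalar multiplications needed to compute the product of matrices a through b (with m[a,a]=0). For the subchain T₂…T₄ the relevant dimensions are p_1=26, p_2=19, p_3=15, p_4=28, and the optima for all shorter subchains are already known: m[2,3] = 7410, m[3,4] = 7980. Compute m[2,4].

m[2,4] = min over k∈[2,3] of m[2,k]+m[k+1,4]+p_{1}·p_k·p_{4}.
k=2: 0 + 7980 + 26·19·28 = 21812; k=3: 7410 + 0 + 26·15·28 = 18330.
Minimum: 18330 at k=3.

18330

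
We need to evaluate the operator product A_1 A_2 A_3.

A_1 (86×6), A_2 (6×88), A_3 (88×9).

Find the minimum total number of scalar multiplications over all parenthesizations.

Order (A_1 (A_2 A_3)): (A_2 A_3): 6×88 by 88×9 → 6×9, cost 6·88·9 = 4752; (A_1 (A_2 A_3)): 86×6 by 6×9 → 86×9, cost 86·6·9 = 4644; cumulative 9396. Total 9396.
Order ((A_1 A_2) A_3): (A_1 A_2): 86×6 by 6×88 → 86×88, cost 86·6·88 = 45408; ((A_1 A_2) A_3): 86×88 by 88×9 → 86×9, cost 86·88·9 = 68112; cumulative 113520. Total 113520.
Minimum: 9396.

9396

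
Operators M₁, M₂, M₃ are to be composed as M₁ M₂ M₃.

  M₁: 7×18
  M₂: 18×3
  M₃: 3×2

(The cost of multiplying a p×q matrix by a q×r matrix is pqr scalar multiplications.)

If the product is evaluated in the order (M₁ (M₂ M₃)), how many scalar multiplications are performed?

(M₂ M₃): 18×3 by 3×2 → 18×2, cost 18·3·2 = 108
(M₁ (M₂ M₃)): 7×18 by 18×2 → 7×2, cost 7·18·2 = 252; cumulative 360
Total: 360 scalar multiplications.

360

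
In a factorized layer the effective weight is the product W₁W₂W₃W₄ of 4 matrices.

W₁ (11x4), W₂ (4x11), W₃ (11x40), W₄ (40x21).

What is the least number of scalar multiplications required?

6044

Adjacent pairs: W₁W₂ = 11·4·11 = 484; W₂W₃ = 4·11·40 = 1760; W₃W₄ = 11·40·21 = 9240.
Length 3: W₁..W₃: k=1: 0+1760+11·4·40=3520; k=2: 484+0+11·11·40=5324 → min 3520 | W₂..W₄: k=2: 0+9240+4·11·21=10164; k=3: 1760+0+4·40·21=5120 → min 5120.
Length 4: W₁..W₄: k=1: 0+5120+11·4·21=6044; k=2: 484+9240+11·11·21=12265; k=3: 3520+0+11·40·21=12760 → min 6044.
Optimal order: (W₁((W₂W₃)W₄)) with cost 6044.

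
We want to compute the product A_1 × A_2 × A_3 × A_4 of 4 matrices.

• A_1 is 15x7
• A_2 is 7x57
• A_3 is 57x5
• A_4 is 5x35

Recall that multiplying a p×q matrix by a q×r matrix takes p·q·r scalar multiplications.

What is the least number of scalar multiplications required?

5145

Adjacent pairs: A_1A_2 = 15·7·57 = 5985; A_2A_3 = 7·57·5 = 1995; A_3A_4 = 57·5·35 = 9975.
Length 3: A_1..A_3: k=1: 0+1995+15·7·5=2520; k=2: 5985+0+15·57·5=10260 → min 2520 | A_2..A_4: k=2: 0+9975+7·57·35=23940; k=3: 1995+0+7·5·35=3220 → min 3220.
Length 4: A_1..A_4: k=1: 0+3220+15·7·35=6895; k=2: 5985+9975+15·57·35=45885; k=3: 2520+0+15·5·35=5145 → min 5145.
Optimal order: ((A_1 × (A_2 × A_3)) × A_4) with cost 5145.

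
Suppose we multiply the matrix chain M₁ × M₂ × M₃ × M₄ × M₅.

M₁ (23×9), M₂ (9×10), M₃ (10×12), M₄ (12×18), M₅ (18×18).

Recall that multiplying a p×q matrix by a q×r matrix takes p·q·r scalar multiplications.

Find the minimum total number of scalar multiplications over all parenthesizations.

9666

Adjacent pairs: M₁M₂ = 23·9·10 = 2070; M₂M₃ = 9·10·12 = 1080; M₃M₄ = 10·12·18 = 2160; M₄M₅ = 12·18·18 = 3888.
Length 3: M₁..M₃: k=1: 0+1080+23·9·12=3564; k=2: 2070+0+23·10·12=4830 → min 3564 | M₂..M₄: k=2: 0+2160+9·10·18=3780; k=3: 1080+0+9·12·18=3024 → min 3024 | M₃..M₅: k=3: 0+3888+10·12·18=6048; k=4: 2160+0+10·18·18=5400 → min 5400.
Length 4: M₁..M₄: k=1: 0+3024+23·9·18=6750; k=2: 2070+2160+23·10·18=8370; k=3: 3564+0+23·12·18=8532 → min 6750 | M₂..M₅: k=2: 0+5400+9·10·18=7020; k=3: 1080+3888+9·12·18=6912; k=4: 3024+0+9·18·18=5940 → min 5940.
Length 5: M₁..M₅: k=1: 0+5940+23·9·18=9666; k=2: 2070+5400+23·10·18=11610; k=3: 3564+3888+23·12·18=12420; k=4: 6750+0+23·18·18=14202 → min 9666.
Optimal order: (M₁ × (((M₂ × M₃) × M₄) × M₅)) with cost 9666.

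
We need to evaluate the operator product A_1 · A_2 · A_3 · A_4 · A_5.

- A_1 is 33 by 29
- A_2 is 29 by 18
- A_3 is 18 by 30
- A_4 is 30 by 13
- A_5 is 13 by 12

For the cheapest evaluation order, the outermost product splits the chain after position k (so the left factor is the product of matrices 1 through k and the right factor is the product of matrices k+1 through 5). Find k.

1

Adjacent pairs: A_1A_2 = 33·29·18 = 17226; A_2A_3 = 29·18·30 = 15660; A_3A_4 = 18·30·13 = 7020; A_4A_5 = 30·13·12 = 4680.
Length 3: A_1..A_3: k=1: 0+15660+33·29·30=44370; k=2: 17226+0+33·18·30=35046 → min 35046 | A_2..A_4: k=2: 0+7020+29·18·13=13806; k=3: 15660+0+29·30·13=26970 → min 13806 | A_3..A_5: k=3: 0+4680+18·30·12=11160; k=4: 7020+0+18·13·12=9828 → min 9828.
Length 4: A_1..A_4: k=1: 0+13806+33·29·13=26247; k=2: 17226+7020+33·18·13=31968; k=3: 35046+0+33·30·13=47916 → min 26247 | A_2..A_5: k=2: 0+9828+29·18·12=16092; k=3: 15660+4680+29·30·12=30780; k=4: 13806+0+29·13·12=18330 → min 16092.
Top-level splits: k=1: (A_1..A_1)·(A_2..A_5) → 0+16092+33·29·12 = 27576; k=2: (A_1..A_2)·(A_3..A_5) → 17226+9828+33·18·12 = 34182; k=3: (A_1..A_3)·(A_4..A_5) → 35046+4680+33·30·12 = 51606; k=4: (A_1..A_4)·(A_5..A_5) → 26247+0+33·13·12 = 31395.
Best split is after A_1, i.e. k = 1.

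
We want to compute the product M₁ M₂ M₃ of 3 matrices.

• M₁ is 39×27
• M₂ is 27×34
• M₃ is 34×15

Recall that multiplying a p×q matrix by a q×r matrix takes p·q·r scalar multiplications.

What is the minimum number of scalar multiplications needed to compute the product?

Order (M₁ (M₂ M₃)): (M₂ M₃): 27×34 by 34×15 → 27×15, cost 27·34·15 = 13770; (M₁ (M₂ M₃)): 39×27 by 27×15 → 39×15, cost 39·27·15 = 15795; cumulative 29565. Total 29565.
Order ((M₁ M₂) M₃): (M₁ M₂): 39×27 by 27×34 → 39×34, cost 39·27·34 = 35802; ((M₁ M₂) M₃): 39×34 by 34×15 → 39×15, cost 39·34·15 = 19890; cumulative 55692. Total 55692.
Minimum: 29565.

29565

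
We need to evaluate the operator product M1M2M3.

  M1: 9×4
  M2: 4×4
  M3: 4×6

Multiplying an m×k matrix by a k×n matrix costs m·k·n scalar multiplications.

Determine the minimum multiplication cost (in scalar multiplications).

312

Order (M1(M2M3)): (M2M3): 4×4 by 4×6 → 4×6, cost 4·4·6 = 96; (M1(M2M3)): 9×4 by 4×6 → 9×6, cost 9·4·6 = 216; cumulative 312. Total 312.
Order ((M1M2)M3): (M1M2): 9×4 by 4×4 → 9×4, cost 9·4·4 = 144; ((M1M2)M3): 9×4 by 4×6 → 9×6, cost 9·4·6 = 216; cumulative 360. Total 360.
Minimum: 312.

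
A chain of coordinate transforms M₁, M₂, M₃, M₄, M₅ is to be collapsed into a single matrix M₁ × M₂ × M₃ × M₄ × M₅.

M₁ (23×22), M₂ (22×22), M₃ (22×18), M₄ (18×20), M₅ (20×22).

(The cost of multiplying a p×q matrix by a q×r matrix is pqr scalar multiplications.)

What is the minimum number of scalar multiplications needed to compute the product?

Adjacent pairs: M₁M₂ = 23·22·22 = 11132; M₂M₃ = 22·22·18 = 8712; M₃M₄ = 22·18·20 = 7920; M₄M₅ = 18·20·22 = 7920.
Length 3: M₁..M₃: k=1: 0+8712+23·22·18=17820; k=2: 11132+0+23·22·18=20240 → min 17820 | M₂..M₄: k=2: 0+7920+22·22·20=17600; k=3: 8712+0+22·18·20=16632 → min 16632 | M₃..M₅: k=3: 0+7920+22·18·22=16632; k=4: 7920+0+22·20·22=17600 → min 16632.
Length 4: M₁..M₄: k=1: 0+16632+23·22·20=26752; k=2: 11132+7920+23·22·20=29172; k=3: 17820+0+23·18·20=26100 → min 26100 | M₂..M₅: k=2: 0+16632+22·22·22=27280; k=3: 8712+7920+22·18·22=25344; k=4: 16632+0+22·20·22=26312 → min 25344.
Length 5: M₁..M₅: k=1: 0+25344+23·22·22=36476; k=2: 11132+16632+23·22·22=38896; k=3: 17820+7920+23·18·22=34848; k=4: 26100+0+23·20·22=36220 → min 34848.
Optimal order: ((M₁ × (M₂ × M₃)) × (M₄ × M₅)) with cost 34848.

34848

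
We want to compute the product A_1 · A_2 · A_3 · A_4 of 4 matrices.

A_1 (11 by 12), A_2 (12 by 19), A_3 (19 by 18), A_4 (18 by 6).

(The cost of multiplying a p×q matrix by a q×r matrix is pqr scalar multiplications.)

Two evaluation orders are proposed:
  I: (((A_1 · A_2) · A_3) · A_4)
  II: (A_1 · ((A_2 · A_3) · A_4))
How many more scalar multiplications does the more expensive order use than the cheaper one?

1266

Order I = (((A_1 · A_2) · A_3) · A_4): (A_1 · A_2): 11×12 by 12×19 → 11×19, cost 11·12·19 = 2508; ((A_1 · A_2) · A_3): 11×19 by 19×18 → 11×18, cost 11·19·18 = 3762; cumulative 6270; (((A_1 · A_2) · A_3) · A_4): 11×18 by 18×6 → 11×6, cost 11·18·6 = 1188; cumulative 7458. Total 7458.
Order II = (A_1 · ((A_2 · A_3) · A_4)): (A_2 · A_3): 12×19 by 19×18 → 12×18, cost 12·19·18 = 4104; ((A_2 · A_3) · A_4): 12×18 by 18×6 → 12×6, cost 12·18·6 = 1296; cumulative 5400; (A_1 · ((A_2 · A_3) · A_4)): 11×12 by 12×6 → 11×6, cost 11·12·6 = 792; cumulative 6192. Total 6192.
Difference: |7458 − 6192| = 1266.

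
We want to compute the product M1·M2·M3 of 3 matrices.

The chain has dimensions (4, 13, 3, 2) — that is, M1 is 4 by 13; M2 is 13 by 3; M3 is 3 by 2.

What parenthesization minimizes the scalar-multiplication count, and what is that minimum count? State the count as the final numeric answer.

(M1·(M2·M3)): cost 182.
((M1·M2)·M3): cost 180.
Optimal: ((M1·M2)·M3) with cost 180.

180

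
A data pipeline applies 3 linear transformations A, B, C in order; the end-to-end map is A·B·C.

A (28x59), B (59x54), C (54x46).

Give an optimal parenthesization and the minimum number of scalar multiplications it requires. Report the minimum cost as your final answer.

158760

(A·(B·C)): cost 222548.
((A·B)·C): cost 158760.
Optimal: ((A·B)·C) with cost 158760.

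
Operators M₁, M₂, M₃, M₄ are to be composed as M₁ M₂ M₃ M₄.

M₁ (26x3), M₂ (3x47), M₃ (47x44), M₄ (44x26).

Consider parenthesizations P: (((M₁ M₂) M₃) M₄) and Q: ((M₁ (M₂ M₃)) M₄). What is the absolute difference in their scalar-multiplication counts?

47798

Order P = (((M₁ M₂) M₃) M₄): (M₁ M₂): 26×3 by 3×47 → 26×47, cost 26·3·47 = 3666; ((M₁ M₂) M₃): 26×47 by 47×44 → 26×44, cost 26·47·44 = 53768; cumulative 57434; (((M₁ M₂) M₃) M₄): 26×44 by 44×26 → 26×26, cost 26·44·26 = 29744; cumulative 87178. Total 87178.
Order Q = ((M₁ (M₂ M₃)) M₄): (M₂ M₃): 3×47 by 47×44 → 3×44, cost 3·47·44 = 6204; (M₁ (M₂ M₃)): 26×3 by 3×44 → 26×44, cost 26·3·44 = 3432; cumulative 9636; ((M₁ (M₂ M₃)) M₄): 26×44 by 44×26 → 26×26, cost 26·44·26 = 29744; cumulative 39380. Total 39380.
Difference: |87178 − 39380| = 47798.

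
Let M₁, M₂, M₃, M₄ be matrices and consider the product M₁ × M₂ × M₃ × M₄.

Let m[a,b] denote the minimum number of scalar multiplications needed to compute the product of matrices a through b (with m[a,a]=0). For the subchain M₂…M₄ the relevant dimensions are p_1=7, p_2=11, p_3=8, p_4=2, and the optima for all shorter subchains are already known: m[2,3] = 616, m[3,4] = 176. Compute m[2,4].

m[2,4] = min over k∈[2,3] of m[2,k]+m[k+1,4]+p_{1}·p_k·p_{4}.
k=2: 0 + 176 + 7·11·2 = 330; k=3: 616 + 0 + 7·8·2 = 728.
Minimum: 330 at k=2.

330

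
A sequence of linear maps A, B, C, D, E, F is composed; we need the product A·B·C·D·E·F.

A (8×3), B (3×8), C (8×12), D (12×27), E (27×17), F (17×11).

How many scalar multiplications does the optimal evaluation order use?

Adjacent pairs: AB = 8·3·8 = 192; BC = 3·8·12 = 288; CD = 8·12·27 = 2592; DE = 12·27·17 = 5508; EF = 27·17·11 = 5049.
Length 3: A..C: k=1: 0+288+8·3·12=576; k=2: 192+0+8·8·12=960 → min 576 | B..D: k=2: 0+2592+3·8·27=3240; k=3: 288+0+3·12·27=1260 → min 1260 | C..E: k=3: 0+5508+8·12·17=7140; k=4: 2592+0+8·27·17=6264 → min 6264 | D..F: k=4: 0+5049+12·27·11=8613; k=5: 5508+0+12·17·11=7752 → min 7752.
Length 4: A..D: k=1: 0+1260+8·3·27=1908; k=2: 192+2592+8·8·27=4512; k=3: 576+0+8·12·27=3168 → min 1908 | B..E: k=2: 0+6264+3·8·17=6672; k=3: 288+5508+3·12·17=6408; k=4: 1260+0+3·27·17=2637 → min 2637 | C..F: k=3: 0+7752+8·12·11=8808; k=4: 2592+5049+8·27·11=10017; k=5: 6264+0+8·17·11=7760 → min 7760.
Length 5: A..E: k=1: 0+2637+8·3·17=3045; k=2: 192+6264+8·8·17=7544; k=3: 576+5508+8·12·17=7716; k=4: 1908+0+8·27·17=5580 → min 3045 | B..F: k=2: 0+7760+3·8·11=8024; k=3: 288+7752+3·12·11=8436; k=4: 1260+5049+3·27·11=7200; k=5: 2637+0+3·17·11=3198 → min 3198.
Length 6: A..F: k=1: 0+3198+8·3·11=3462; k=2: 192+7760+8·8·11=8656; k=3: 576+7752+8·12·11=9384; k=4: 1908+5049+8·27·11=9333; k=5: 3045+0+8·17·11=4541 → min 3462.
Optimal order: (A·((((B·C)·D)·E)·F)) with cost 3462.

3462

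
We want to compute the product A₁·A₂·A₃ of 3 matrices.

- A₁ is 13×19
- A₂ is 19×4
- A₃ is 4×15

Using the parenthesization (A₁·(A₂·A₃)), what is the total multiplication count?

(A₂·A₃): 19×4 by 4×15 → 19×15, cost 19·4·15 = 1140
(A₁·(A₂·A₃)): 13×19 by 19×15 → 13×15, cost 13·19·15 = 3705; cumulative 4845
Total: 4845 scalar multiplications.

4845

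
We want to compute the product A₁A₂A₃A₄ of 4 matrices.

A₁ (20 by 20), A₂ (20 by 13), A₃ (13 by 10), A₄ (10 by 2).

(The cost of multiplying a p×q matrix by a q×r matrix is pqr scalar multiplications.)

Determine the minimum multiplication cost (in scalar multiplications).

1580

Adjacent pairs: A₁A₂ = 20·20·13 = 5200; A₂A₃ = 20·13·10 = 2600; A₃A₄ = 13·10·2 = 260.
Length 3: A₁..A₃: k=1: 0+2600+20·20·10=6600; k=2: 5200+0+20·13·10=7800 → min 6600 | A₂..A₄: k=2: 0+260+20·13·2=780; k=3: 2600+0+20·10·2=3000 → min 780.
Length 4: A₁..A₄: k=1: 0+780+20·20·2=1580; k=2: 5200+260+20·13·2=5980; k=3: 6600+0+20·10·2=7000 → min 1580.
Optimal order: (A₁(A₂(A₃A₄))) with cost 1580.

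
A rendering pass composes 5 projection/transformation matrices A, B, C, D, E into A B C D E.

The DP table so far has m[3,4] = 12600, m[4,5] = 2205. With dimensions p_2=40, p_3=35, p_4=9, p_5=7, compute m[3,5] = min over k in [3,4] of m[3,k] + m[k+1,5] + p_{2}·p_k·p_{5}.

12005

m[3,5] = min over k∈[3,4] of m[3,k]+m[k+1,5]+p_{2}·p_k·p_{5}.
k=3: 0 + 2205 + 40·35·7 = 12005; k=4: 12600 + 0 + 40·9·7 = 15120.
Minimum: 12005 at k=3.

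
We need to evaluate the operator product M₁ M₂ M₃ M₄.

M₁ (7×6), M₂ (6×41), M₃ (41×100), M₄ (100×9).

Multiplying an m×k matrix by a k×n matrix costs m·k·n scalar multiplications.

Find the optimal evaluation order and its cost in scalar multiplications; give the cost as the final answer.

Adjacent pairs: M₁M₂ = 7·6·41 = 1722; M₂M₃ = 6·41·100 = 24600; M₃M₄ = 41·100·9 = 36900.
Length 3: M₁..M₃: k=1: 0+24600+7·6·100=28800; k=2: 1722+0+7·41·100=30422 → min 28800 | M₂..M₄: k=2: 0+36900+6·41·9=39114; k=3: 24600+0+6·100·9=30000 → min 30000.
Length 4: M₁..M₄: k=1: 0+30000+7·6·9=30378; k=2: 1722+36900+7·41·9=41205; k=3: 28800+0+7·100·9=35100 → min 30378.
Optimal parenthesization: (M₁ ((M₂ M₃) M₄)) with cost 30378.

30378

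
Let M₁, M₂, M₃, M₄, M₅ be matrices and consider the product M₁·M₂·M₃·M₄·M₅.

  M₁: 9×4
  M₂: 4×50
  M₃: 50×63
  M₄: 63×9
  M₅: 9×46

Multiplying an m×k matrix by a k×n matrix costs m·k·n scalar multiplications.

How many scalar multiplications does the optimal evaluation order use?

18180

Adjacent pairs: M₁M₂ = 9·4·50 = 1800; M₂M₃ = 4·50·63 = 12600; M₃M₄ = 50·63·9 = 28350; M₄M₅ = 63·9·46 = 26082.
Length 3: M₁..M₃: k=1: 0+12600+9·4·63=14868; k=2: 1800+0+9·50·63=30150 → min 14868 | M₂..M₄: k=2: 0+28350+4·50·9=30150; k=3: 12600+0+4·63·9=14868 → min 14868 | M₃..M₅: k=3: 0+26082+50·63·46=170982; k=4: 28350+0+50·9·46=49050 → min 49050.
Length 4: M₁..M₄: k=1: 0+14868+9·4·9=15192; k=2: 1800+28350+9·50·9=34200; k=3: 14868+0+9·63·9=19971 → min 15192 | M₂..M₅: k=2: 0+49050+4·50·46=58250; k=3: 12600+26082+4·63·46=50274; k=4: 14868+0+4·9·46=16524 → min 16524.
Length 5: M₁..M₅: k=1: 0+16524+9·4·46=18180; k=2: 1800+49050+9·50·46=71550; k=3: 14868+26082+9·63·46=67032; k=4: 15192+0+9·9·46=18918 → min 18180.
Optimal order: (M₁·(((M₂·M₃)·M₄)·M₅)) with cost 18180.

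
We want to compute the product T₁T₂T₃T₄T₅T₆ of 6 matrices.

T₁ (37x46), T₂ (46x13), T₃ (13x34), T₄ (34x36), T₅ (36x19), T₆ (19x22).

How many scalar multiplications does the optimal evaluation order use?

Adjacent pairs: T₁T₂ = 37·46·13 = 22126; T₂T₃ = 46·13·34 = 20332; T₃T₄ = 13·34·36 = 15912; T₄T₅ = 34·36·19 = 23256; T₅T₆ = 36·19·22 = 15048.
Length 3: T₁..T₃: k=1: 0+20332+37·46·34=78200; k=2: 22126+0+37·13·34=38480 → min 38480 | T₂..T₄: k=2: 0+15912+46·13·36=37440; k=3: 20332+0+46·34·36=76636 → min 37440 | T₃..T₅: k=3: 0+23256+13·34·19=31654; k=4: 15912+0+13·36·19=24804 → min 24804 | T₄..T₆: k=4: 0+15048+34·36·22=41976; k=5: 23256+0+34·19·22=37468 → min 37468.
Length 4: T₁..T₄: k=1: 0+37440+37·46·36=98712; k=2: 22126+15912+37·13·36=55354; k=3: 38480+0+37·34·36=83768 → min 55354 | T₂..T₅: k=2: 0+24804+46·13·19=36166; k=3: 20332+23256+46·34·19=73304; k=4: 37440+0+46·36·19=68904 → min 36166 | T₃..T₆: k=3: 0+37468+13·34·22=47192; k=4: 15912+15048+13·36·22=41256; k=5: 24804+0+13·19·22=30238 → min 30238.
Length 5: T₁..T₅: k=1: 0+36166+37·46·19=68504; k=2: 22126+24804+37·13·19=56069; k=3: 38480+23256+37·34·19=85638; k=4: 55354+0+37·36·19=80662 → min 56069 | T₂..T₆: k=2: 0+30238+46·13·22=43394; k=3: 20332+37468+46·34·22=92208; k=4: 37440+15048+46·36·22=88920; k=5: 36166+0+46·19·22=55394 → min 43394.
Length 6: T₁..T₆: k=1: 0+43394+37·46·22=80838; k=2: 22126+30238+37·13·22=62946; k=3: 38480+37468+37·34·22=103624; k=4: 55354+15048+37·36·22=99706; k=5: 56069+0+37·19·22=71535 → min 62946.
Optimal order: ((T₁T₂)(((T₃T₄)T₅)T₆)) with cost 62946.

62946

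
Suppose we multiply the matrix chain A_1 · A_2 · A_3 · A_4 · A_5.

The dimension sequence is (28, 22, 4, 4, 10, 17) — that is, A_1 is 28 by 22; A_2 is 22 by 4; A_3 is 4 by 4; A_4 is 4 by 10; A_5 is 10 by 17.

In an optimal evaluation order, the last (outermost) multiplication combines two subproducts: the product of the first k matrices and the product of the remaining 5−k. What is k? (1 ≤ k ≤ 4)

2

Adjacent pairs: A_1A_2 = 28·22·4 = 2464; A_2A_3 = 22·4·4 = 352; A_3A_4 = 4·4·10 = 160; A_4A_5 = 4·10·17 = 680.
Length 3: A_1..A_3: k=1: 0+352+28·22·4=2816; k=2: 2464+0+28·4·4=2912 → min 2816 | A_2..A_4: k=2: 0+160+22·4·10=1040; k=3: 352+0+22·4·10=1232 → min 1040 | A_3..A_5: k=3: 0+680+4·4·17=952; k=4: 160+0+4·10·17=840 → min 840.
Length 4: A_1..A_4: k=1: 0+1040+28·22·10=7200; k=2: 2464+160+28·4·10=3744; k=3: 2816+0+28·4·10=3936 → min 3744 | A_2..A_5: k=2: 0+840+22·4·17=2336; k=3: 352+680+22·4·17=2528; k=4: 1040+0+22·10·17=4780 → min 2336.
Top-level splits: k=1: (A_1..A_1)·(A_2..A_5) → 0+2336+28·22·17 = 12808; k=2: (A_1..A_2)·(A_3..A_5) → 2464+840+28·4·17 = 5208; k=3: (A_1..A_3)·(A_4..A_5) → 2816+680+28·4·17 = 5400; k=4: (A_1..A_4)·(A_5..A_5) → 3744+0+28·10·17 = 8504.
Best split is after A_2, i.e. k = 2.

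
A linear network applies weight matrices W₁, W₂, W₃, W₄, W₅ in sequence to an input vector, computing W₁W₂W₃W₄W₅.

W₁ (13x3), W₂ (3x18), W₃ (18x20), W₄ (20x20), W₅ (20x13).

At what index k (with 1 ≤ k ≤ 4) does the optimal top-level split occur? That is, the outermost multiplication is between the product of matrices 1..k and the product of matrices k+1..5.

1

Adjacent pairs: W₁W₂ = 13·3·18 = 702; W₂W₃ = 3·18·20 = 1080; W₃W₄ = 18·20·20 = 7200; W₄W₅ = 20·20·13 = 5200.
Length 3: W₁..W₃: k=1: 0+1080+13·3·20=1860; k=2: 702+0+13·18·20=5382 → min 1860 | W₂..W₄: k=2: 0+7200+3·18·20=8280; k=3: 1080+0+3·20·20=2280 → min 2280 | W₃..W₅: k=3: 0+5200+18·20·13=9880; k=4: 7200+0+18·20·13=11880 → min 9880.
Length 4: W₁..W₄: k=1: 0+2280+13·3·20=3060; k=2: 702+7200+13·18·20=12582; k=3: 1860+0+13·20·20=7060 → min 3060 | W₂..W₅: k=2: 0+9880+3·18·13=10582; k=3: 1080+5200+3·20·13=7060; k=4: 2280+0+3·20·13=3060 → min 3060.
Top-level splits: k=1: (W₁..W₁)·(W₂..W₅) → 0+3060+13·3·13 = 3567; k=2: (W₁..W₂)·(W₃..W₅) → 702+9880+13·18·13 = 13624; k=3: (W₁..W₃)·(W₄..W₅) → 1860+5200+13·20·13 = 10440; k=4: (W₁..W₄)·(W₅..W₅) → 3060+0+13·20·13 = 6440.
Best split is after W₁, i.e. k = 1.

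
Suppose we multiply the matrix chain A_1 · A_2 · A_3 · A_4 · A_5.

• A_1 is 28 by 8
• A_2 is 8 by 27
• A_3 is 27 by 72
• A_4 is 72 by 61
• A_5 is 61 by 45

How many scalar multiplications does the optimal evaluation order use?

82728

Adjacent pairs: A_1A_2 = 28·8·27 = 6048; A_2A_3 = 8·27·72 = 15552; A_3A_4 = 27·72·61 = 118584; A_4A_5 = 72·61·45 = 197640.
Length 3: A_1..A_3: k=1: 0+15552+28·8·72=31680; k=2: 6048+0+28·27·72=60480 → min 31680 | A_2..A_4: k=2: 0+118584+8·27·61=131760; k=3: 15552+0+8·72·61=50688 → min 50688 | A_3..A_5: k=3: 0+197640+27·72·45=285120; k=4: 118584+0+27·61·45=192699 → min 192699.
Length 4: A_1..A_4: k=1: 0+50688+28·8·61=64352; k=2: 6048+118584+28·27·61=170748; k=3: 31680+0+28·72·61=154656 → min 64352 | A_2..A_5: k=2: 0+192699+8·27·45=202419; k=3: 15552+197640+8·72·45=239112; k=4: 50688+0+8·61·45=72648 → min 72648.
Length 5: A_1..A_5: k=1: 0+72648+28·8·45=82728; k=2: 6048+192699+28·27·45=232767; k=3: 31680+197640+28·72·45=320040; k=4: 64352+0+28·61·45=141212 → min 82728.
Optimal order: (A_1 · (((A_2 · A_3) · A_4) · A_5)) with cost 82728.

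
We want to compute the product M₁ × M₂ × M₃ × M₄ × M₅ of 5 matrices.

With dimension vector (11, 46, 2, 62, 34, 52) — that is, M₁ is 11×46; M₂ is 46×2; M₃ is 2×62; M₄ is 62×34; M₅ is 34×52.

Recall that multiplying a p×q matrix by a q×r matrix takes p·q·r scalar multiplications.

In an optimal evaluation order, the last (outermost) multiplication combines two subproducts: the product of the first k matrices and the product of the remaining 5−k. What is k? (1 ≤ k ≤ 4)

Adjacent pairs: M₁M₂ = 11·46·2 = 1012; M₂M₃ = 46·2·62 = 5704; M₃M₄ = 2·62·34 = 4216; M₄M₅ = 62·34·52 = 109616.
Length 3: M₁..M₃: k=1: 0+5704+11·46·62=37076; k=2: 1012+0+11·2·62=2376 → min 2376 | M₂..M₄: k=2: 0+4216+46·2·34=7344; k=3: 5704+0+46·62·34=102672 → min 7344 | M₃..M₅: k=3: 0+109616+2·62·52=116064; k=4: 4216+0+2·34·52=7752 → min 7752.
Length 4: M₁..M₄: k=1: 0+7344+11·46·34=24548; k=2: 1012+4216+11·2·34=5976; k=3: 2376+0+11·62·34=25564 → min 5976 | M₂..M₅: k=2: 0+7752+46·2·52=12536; k=3: 5704+109616+46·62·52=263624; k=4: 7344+0+46·34·52=88672 → min 12536.
Top-level splits: k=1: (M₁..M₁)·(M₂..M₅) → 0+12536+11·46·52 = 38848; k=2: (M₁..M₂)·(M₃..M₅) → 1012+7752+11·2·52 = 9908; k=3: (M₁..M₃)·(M₄..M₅) → 2376+109616+11·62·52 = 147456; k=4: (M₁..M₄)·(M₅..M₅) → 5976+0+11·34·52 = 25424.
Best split is after M₂, i.e. k = 2.

2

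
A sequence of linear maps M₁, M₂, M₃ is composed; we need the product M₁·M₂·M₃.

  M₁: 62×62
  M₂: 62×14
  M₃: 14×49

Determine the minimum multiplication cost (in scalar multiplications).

96348

Order (M₁·(M₂·M₃)): (M₂·M₃): 62×14 by 14×49 → 62×49, cost 62·14·49 = 42532; (M₁·(M₂·M₃)): 62×62 by 62×49 → 62×49, cost 62·62·49 = 188356; cumulative 230888. Total 230888.
Order ((M₁·M₂)·M₃): (M₁·M₂): 62×62 by 62×14 → 62×14, cost 62·62·14 = 53816; ((M₁·M₂)·M₃): 62×14 by 14×49 → 62×49, cost 62·14·49 = 42532; cumulative 96348. Total 96348.
Minimum: 96348.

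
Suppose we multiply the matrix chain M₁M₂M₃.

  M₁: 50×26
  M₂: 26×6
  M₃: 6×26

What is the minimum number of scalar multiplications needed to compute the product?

Order (M₁(M₂M₃)): (M₂M₃): 26×6 by 6×26 → 26×26, cost 26·6·26 = 4056; (M₁(M₂M₃)): 50×26 by 26×26 → 50×26, cost 50·26·26 = 33800; cumulative 37856. Total 37856.
Order ((M₁M₂)M₃): (M₁M₂): 50×26 by 26×6 → 50×6, cost 50·26·6 = 7800; ((M₁M₂)M₃): 50×6 by 6×26 → 50×26, cost 50·6·26 = 7800; cumulative 15600. Total 15600.
Minimum: 15600.

15600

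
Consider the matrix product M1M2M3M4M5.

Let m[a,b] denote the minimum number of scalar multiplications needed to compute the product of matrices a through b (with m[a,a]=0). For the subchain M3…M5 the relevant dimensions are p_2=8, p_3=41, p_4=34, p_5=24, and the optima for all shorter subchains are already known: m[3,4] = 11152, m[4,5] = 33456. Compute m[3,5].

17680

m[3,5] = min over k∈[3,4] of m[3,k]+m[k+1,5]+p_{2}·p_k·p_{5}.
k=3: 0 + 33456 + 8·41·24 = 41328; k=4: 11152 + 0 + 8·34·24 = 17680.
Minimum: 17680 at k=4.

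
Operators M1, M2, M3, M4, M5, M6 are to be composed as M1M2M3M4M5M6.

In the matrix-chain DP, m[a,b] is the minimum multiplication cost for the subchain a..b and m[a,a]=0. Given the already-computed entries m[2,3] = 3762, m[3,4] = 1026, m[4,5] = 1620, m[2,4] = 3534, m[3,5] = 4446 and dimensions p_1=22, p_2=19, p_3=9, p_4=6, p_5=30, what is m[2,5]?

7494

m[2,5] = min over k∈[2,4] of m[2,k]+m[k+1,5]+p_{1}·p_k·p_{5}.
k=2: 0 + 4446 + 22·19·30 = 16986; k=3: 3762 + 1620 + 22·9·30 = 11322; k=4: 3534 + 0 + 22·6·30 = 7494.
Minimum: 7494 at k=4.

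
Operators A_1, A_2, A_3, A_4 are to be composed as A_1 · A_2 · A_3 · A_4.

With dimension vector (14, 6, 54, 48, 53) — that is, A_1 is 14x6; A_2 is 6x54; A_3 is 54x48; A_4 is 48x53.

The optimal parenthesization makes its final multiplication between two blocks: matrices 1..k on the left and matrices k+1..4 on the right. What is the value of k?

1

Adjacent pairs: A_1A_2 = 14·6·54 = 4536; A_2A_3 = 6·54·48 = 15552; A_3A_4 = 54·48·53 = 137376.
Length 3: A_1..A_3: k=1: 0+15552+14·6·48=19584; k=2: 4536+0+14·54·48=40824 → min 19584 | A_2..A_4: k=2: 0+137376+6·54·53=154548; k=3: 15552+0+6·48·53=30816 → min 30816.
Top-level splits: k=1: (A_1..A_1)·(A_2..A_4) → 0+30816+14·6·53 = 35268; k=2: (A_1..A_2)·(A_3..A_4) → 4536+137376+14·54·53 = 181980; k=3: (A_1..A_3)·(A_4..A_4) → 19584+0+14·48·53 = 55200.
Best split is after A_1, i.e. k = 1.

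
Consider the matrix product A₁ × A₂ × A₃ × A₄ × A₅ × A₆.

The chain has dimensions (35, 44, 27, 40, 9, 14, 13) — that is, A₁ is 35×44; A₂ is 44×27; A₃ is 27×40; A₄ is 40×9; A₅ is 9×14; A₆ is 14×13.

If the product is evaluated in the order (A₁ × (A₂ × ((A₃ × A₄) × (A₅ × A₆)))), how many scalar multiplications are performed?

(A₃ × A₄): 27×40 by 40×9 → 27×9, cost 27·40·9 = 9720
(A₅ × A₆): 9×14 by 14×13 → 9×13, cost 9·14·13 = 1638
((A₃ × A₄) × (A₅ × A₆)): 27×9 by 9×13 → 27×13, cost 27·9·13 = 3159; cumulative 14517
(A₂ × ((A₃ × A₄) × (A₅ × A₆))): 44×27 by 27×13 → 44×13, cost 44·27·13 = 15444; cumulative 29961
(A₁ × (A₂ × ((A₃ × A₄) × (A₅ × A₆)))): 35×44 by 44×13 → 35×13, cost 35·44·13 = 20020; cumulative 49981
Total: 49981 scalar multiplications.

49981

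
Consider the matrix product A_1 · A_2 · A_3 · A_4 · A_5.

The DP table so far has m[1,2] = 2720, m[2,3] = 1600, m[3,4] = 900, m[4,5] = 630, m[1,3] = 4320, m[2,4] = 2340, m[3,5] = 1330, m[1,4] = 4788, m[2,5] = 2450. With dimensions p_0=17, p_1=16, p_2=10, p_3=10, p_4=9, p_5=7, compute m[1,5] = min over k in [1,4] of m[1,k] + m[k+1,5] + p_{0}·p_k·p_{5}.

m[1,5] = min over k∈[1,4] of m[1,k]+m[k+1,5]+p_{0}·p_k·p_{5}.
k=1: 0 + 2450 + 17·16·7 = 4354; k=2: 2720 + 1330 + 17·10·7 = 5240; k=3: 4320 + 630 + 17·10·7 = 6140; k=4: 4788 + 0 + 17·9·7 = 5859.
Minimum: 4354 at k=1.

4354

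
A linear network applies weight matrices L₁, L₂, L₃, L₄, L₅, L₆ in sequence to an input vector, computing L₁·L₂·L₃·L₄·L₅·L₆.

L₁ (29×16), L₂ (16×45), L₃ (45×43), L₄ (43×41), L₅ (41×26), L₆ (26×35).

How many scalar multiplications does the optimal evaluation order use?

Adjacent pairs: L₁L₂ = 29·16·45 = 20880; L₂L₃ = 16·45·43 = 30960; L₃L₄ = 45·43·41 = 79335; L₄L₅ = 43·41·26 = 45838; L₅L₆ = 41·26·35 = 37310.
Length 3: L₁..L₃: k=1: 0+30960+29·16·43=50912; k=2: 20880+0+29·45·43=76995 → min 50912 | L₂..L₄: k=2: 0+79335+16·45·41=108855; k=3: 30960+0+16·43·41=59168 → min 59168 | L₃..L₅: k=3: 0+45838+45·43·26=96148; k=4: 79335+0+45·41·26=127305 → min 96148 | L₄..L₆: k=4: 0+37310+43·41·35=99015; k=5: 45838+0+43·26·35=84968 → min 84968.
Length 4: L₁..L₄: k=1: 0+59168+29·16·41=78192; k=2: 20880+79335+29·45·41=153720; k=3: 50912+0+29·43·41=102039 → min 78192 | L₂..L₅: k=2: 0+96148+16·45·26=114868; k=3: 30960+45838+16·43·26=94686; k=4: 59168+0+16·41·26=76224 → min 76224 | L₃..L₆: k=3: 0+84968+45·43·35=152693; k=4: 79335+37310+45·41·35=181220; k=5: 96148+0+45·26·35=137098 → min 137098.
Length 5: L₁..L₅: k=1: 0+76224+29·16·26=88288; k=2: 20880+96148+29·45·26=150958; k=3: 50912+45838+29·43·26=129172; k=4: 78192+0+29·41·26=109106 → min 88288 | L₂..L₆: k=2: 0+137098+16·45·35=162298; k=3: 30960+84968+16·43·35=140008; k=4: 59168+37310+16·41·35=119438; k=5: 76224+0+16·26·35=90784 → min 90784.
Length 6: L₁..L₆: k=1: 0+90784+29·16·35=107024; k=2: 20880+137098+29·45·35=203653; k=3: 50912+84968+29·43·35=179525; k=4: 78192+37310+29·41·35=157117; k=5: 88288+0+29·26·35=114678 → min 107024.
Optimal order: (L₁·((((L₂·L₃)·L₄)·L₅)·L₆)) with cost 107024.

107024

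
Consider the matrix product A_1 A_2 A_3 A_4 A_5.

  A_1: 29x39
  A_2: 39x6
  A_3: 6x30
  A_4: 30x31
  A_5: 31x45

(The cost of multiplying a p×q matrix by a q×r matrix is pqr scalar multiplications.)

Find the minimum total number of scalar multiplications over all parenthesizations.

Adjacent pairs: A_1A_2 = 29·39·6 = 6786; A_2A_3 = 39·6·30 = 7020; A_3A_4 = 6·30·31 = 5580; A_4A_5 = 30·31·45 = 41850.
Length 3: A_1..A_3: k=1: 0+7020+29·39·30=40950; k=2: 6786+0+29·6·30=12006 → min 12006 | A_2..A_4: k=2: 0+5580+39·6·31=12834; k=3: 7020+0+39·30·31=43290 → min 12834 | A_3..A_5: k=3: 0+41850+6·30·45=49950; k=4: 5580+0+6·31·45=13950 → min 13950.
Length 4: A_1..A_4: k=1: 0+12834+29·39·31=47895; k=2: 6786+5580+29·6·31=17760; k=3: 12006+0+29·30·31=38976 → min 17760 | A_2..A_5: k=2: 0+13950+39·6·45=24480; k=3: 7020+41850+39·30·45=101520; k=4: 12834+0+39·31·45=67239 → min 24480.
Length 5: A_1..A_5: k=1: 0+24480+29·39·45=75375; k=2: 6786+13950+29·6·45=28566; k=3: 12006+41850+29·30·45=93006; k=4: 17760+0+29·31·45=58215 → min 28566.
Optimal order: ((A_1 A_2) ((A_3 A_4) A_5)) with cost 28566.

28566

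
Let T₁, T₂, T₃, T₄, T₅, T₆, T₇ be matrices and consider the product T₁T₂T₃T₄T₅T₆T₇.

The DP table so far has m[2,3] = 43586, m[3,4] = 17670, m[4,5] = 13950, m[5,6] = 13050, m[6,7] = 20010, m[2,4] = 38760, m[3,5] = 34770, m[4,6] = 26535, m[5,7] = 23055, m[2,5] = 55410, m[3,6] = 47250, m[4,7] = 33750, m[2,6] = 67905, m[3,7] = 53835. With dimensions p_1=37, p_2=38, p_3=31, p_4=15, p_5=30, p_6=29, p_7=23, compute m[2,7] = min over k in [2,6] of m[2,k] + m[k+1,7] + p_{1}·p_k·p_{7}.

m[2,7] = min over k∈[2,6] of m[2,k]+m[k+1,7]+p_{1}·p_k·p_{7}.
k=2: 0 + 53835 + 37·38·23 = 86173; k=3: 43586 + 33750 + 37·31·23 = 103717; k=4: 38760 + 23055 + 37·15·23 = 74580; k=5: 55410 + 20010 + 37·30·23 = 100950; k=6: 67905 + 0 + 37·29·23 = 92584.
Minimum: 74580 at k=4.

74580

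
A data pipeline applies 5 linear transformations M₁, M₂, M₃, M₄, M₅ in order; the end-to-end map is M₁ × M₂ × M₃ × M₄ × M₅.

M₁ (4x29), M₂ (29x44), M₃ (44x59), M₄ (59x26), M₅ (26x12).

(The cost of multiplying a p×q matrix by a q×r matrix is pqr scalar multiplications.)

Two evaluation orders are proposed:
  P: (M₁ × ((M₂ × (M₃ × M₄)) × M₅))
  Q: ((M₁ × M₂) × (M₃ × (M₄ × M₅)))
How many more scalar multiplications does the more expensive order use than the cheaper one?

Order P = (M₁ × ((M₂ × (M₃ × M₄)) × M₅)): (M₃ × M₄): 44×59 by 59×26 → 44×26, cost 44·59·26 = 67496; (M₂ × (M₃ × M₄)): 29×44 by 44×26 → 29×26, cost 29·44·26 = 33176; cumulative 100672; ((M₂ × (M₃ × M₄)) × M₅): 29×26 by 26×12 → 29×12, cost 29·26·12 = 9048; cumulative 109720; (M₁ × ((M₂ × (M₃ × M₄)) × M₅)): 4×29 by 29×12 → 4×12, cost 4·29·12 = 1392; cumulative 111112. Total 111112.
Order Q = ((M₁ × M₂) × (M₃ × (M₄ × M₅))): (M₁ × M₂): 4×29 by 29×44 → 4×44, cost 4·29·44 = 5104; (M₄ × M₅): 59×26 by 26×12 → 59×12, cost 59·26·12 = 18408; (M₃ × (M₄ × M₅)): 44×59 by 59×12 → 44×12, cost 44·59·12 = 31152; cumulative 49560; ((M₁ × M₂) × (M₃ × (M₄ × M₅))): 4×44 by 44×12 → 4×12, cost 4·44·12 = 2112; cumulative 56776. Total 56776.
Difference: |111112 − 56776| = 54336.

54336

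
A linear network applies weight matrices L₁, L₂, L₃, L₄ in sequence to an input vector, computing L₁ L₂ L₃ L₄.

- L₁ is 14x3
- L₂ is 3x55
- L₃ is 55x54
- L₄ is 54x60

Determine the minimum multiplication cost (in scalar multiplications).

Adjacent pairs: L₁L₂ = 14·3·55 = 2310; L₂L₃ = 3·55·54 = 8910; L₃L₄ = 55·54·60 = 178200.
Length 3: L₁..L₃: k=1: 0+8910+14·3·54=11178; k=2: 2310+0+14·55·54=43890 → min 11178 | L₂..L₄: k=2: 0+178200+3·55·60=188100; k=3: 8910+0+3·54·60=18630 → min 18630.
Length 4: L₁..L₄: k=1: 0+18630+14·3·60=21150; k=2: 2310+178200+14·55·60=226710; k=3: 11178+0+14·54·60=56538 → min 21150.
Optimal order: (L₁ ((L₂ L₃) L₄)) with cost 21150.

21150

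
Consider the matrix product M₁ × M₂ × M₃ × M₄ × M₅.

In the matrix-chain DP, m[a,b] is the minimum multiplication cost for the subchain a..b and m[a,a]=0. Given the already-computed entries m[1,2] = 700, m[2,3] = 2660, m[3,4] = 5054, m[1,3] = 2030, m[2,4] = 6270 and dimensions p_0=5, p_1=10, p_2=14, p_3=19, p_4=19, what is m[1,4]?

m[1,4] = min over k∈[1,3] of m[1,k]+m[k+1,4]+p_{0}·p_k·p_{4}.
k=1: 0 + 6270 + 5·10·19 = 7220; k=2: 700 + 5054 + 5·14·19 = 7084; k=3: 2030 + 0 + 5·19·19 = 3835.
Minimum: 3835 at k=3.

3835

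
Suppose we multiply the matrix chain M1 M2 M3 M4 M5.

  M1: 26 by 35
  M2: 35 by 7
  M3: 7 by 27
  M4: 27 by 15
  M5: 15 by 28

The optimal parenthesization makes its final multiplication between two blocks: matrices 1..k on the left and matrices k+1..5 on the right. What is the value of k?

Adjacent pairs: M1M2 = 26·35·7 = 6370; M2M3 = 35·7·27 = 6615; M3M4 = 7·27·15 = 2835; M4M5 = 27·15·28 = 11340.
Length 3: M1..M3: k=1: 0+6615+26·35·27=31185; k=2: 6370+0+26·7·27=11284 → min 11284 | M2..M4: k=2: 0+2835+35·7·15=6510; k=3: 6615+0+35·27·15=20790 → min 6510 | M3..M5: k=3: 0+11340+7·27·28=16632; k=4: 2835+0+7·15·28=5775 → min 5775.
Length 4: M1..M4: k=1: 0+6510+26·35·15=20160; k=2: 6370+2835+26·7·15=11935; k=3: 11284+0+26·27·15=21814 → min 11935 | M2..M5: k=2: 0+5775+35·7·28=12635; k=3: 6615+11340+35·27·28=44415; k=4: 6510+0+35·15·28=21210 → min 12635.
Top-level splits: k=1: (M1..M1)·(M2..M5) → 0+12635+26·35·28 = 38115; k=2: (M1..M2)·(M3..M5) → 6370+5775+26·7·28 = 17241; k=3: (M1..M3)·(M4..M5) → 11284+11340+26·27·28 = 42280; k=4: (M1..M4)·(M5..M5) → 11935+0+26·15·28 = 22855.
Best split is after M2, i.e. k = 2.

2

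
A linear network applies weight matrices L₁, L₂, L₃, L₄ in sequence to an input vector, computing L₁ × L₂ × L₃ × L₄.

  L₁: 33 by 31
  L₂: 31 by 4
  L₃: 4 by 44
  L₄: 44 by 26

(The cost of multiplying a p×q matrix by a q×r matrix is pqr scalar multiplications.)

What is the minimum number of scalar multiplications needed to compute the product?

Adjacent pairs: L₁L₂ = 33·31·4 = 4092; L₂L₃ = 31·4·44 = 5456; L₃L₄ = 4·44·26 = 4576.
Length 3: L₁..L₃: k=1: 0+5456+33·31·44=50468; k=2: 4092+0+33·4·44=9900 → min 9900 | L₂..L₄: k=2: 0+4576+31·4·26=7800; k=3: 5456+0+31·44·26=40920 → min 7800.
Length 4: L₁..L₄: k=1: 0+7800+33·31·26=34398; k=2: 4092+4576+33·4·26=12100; k=3: 9900+0+33·44·26=47652 → min 12100.
Optimal order: ((L₁ × L₂) × (L₃ × L₄)) with cost 12100.

12100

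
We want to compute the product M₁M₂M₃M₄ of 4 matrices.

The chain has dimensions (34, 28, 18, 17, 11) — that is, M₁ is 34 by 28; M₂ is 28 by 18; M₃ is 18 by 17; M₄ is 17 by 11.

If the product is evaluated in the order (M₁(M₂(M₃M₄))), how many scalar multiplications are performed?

(M₃M₄): 18×17 by 17×11 → 18×11, cost 18·17·11 = 3366
(M₂(M₃M₄)): 28×18 by 18×11 → 28×11, cost 28·18·11 = 5544; cumulative 8910
(M₁(M₂(M₃M₄))): 34×28 by 28×11 → 34×11, cost 34·28·11 = 10472; cumulative 19382
Total: 19382 scalar multiplications.

19382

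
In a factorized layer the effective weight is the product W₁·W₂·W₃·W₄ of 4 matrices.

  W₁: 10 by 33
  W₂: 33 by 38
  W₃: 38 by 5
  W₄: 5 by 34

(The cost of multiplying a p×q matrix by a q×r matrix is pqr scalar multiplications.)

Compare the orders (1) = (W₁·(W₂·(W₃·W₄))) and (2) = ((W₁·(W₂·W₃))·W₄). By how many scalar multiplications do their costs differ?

Order (1) = (W₁·(W₂·(W₃·W₄))): (W₃·W₄): 38×5 by 5×34 → 38×34, cost 38·5·34 = 6460; (W₂·(W₃·W₄)): 33×38 by 38×34 → 33×34, cost 33·38·34 = 42636; cumulative 49096; (W₁·(W₂·(W₃·W₄))): 10×33 by 33×34 → 10×34, cost 10·33·34 = 11220; cumulative 60316. Total 60316.
Order (2) = ((W₁·(W₂·W₃))·W₄): (W₂·W₃): 33×38 by 38×5 → 33×5, cost 33·38·5 = 6270; (W₁·(W₂·W₃)): 10×33 by 33×5 → 10×5, cost 10·33·5 = 1650; cumulative 7920; ((W₁·(W₂·W₃))·W₄): 10×5 by 5×34 → 10×34, cost 10·5·34 = 1700; cumulative 9620. Total 9620.
Difference: |60316 − 9620| = 50696.

50696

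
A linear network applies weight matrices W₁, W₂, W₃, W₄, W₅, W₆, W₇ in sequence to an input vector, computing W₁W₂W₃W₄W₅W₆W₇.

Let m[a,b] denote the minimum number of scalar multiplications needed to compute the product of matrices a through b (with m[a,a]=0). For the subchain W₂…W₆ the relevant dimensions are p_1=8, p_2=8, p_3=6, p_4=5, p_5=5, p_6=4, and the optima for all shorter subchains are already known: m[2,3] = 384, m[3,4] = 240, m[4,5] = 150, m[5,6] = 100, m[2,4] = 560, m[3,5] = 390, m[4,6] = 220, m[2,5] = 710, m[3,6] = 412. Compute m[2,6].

m[2,6] = min over k∈[2,5] of m[2,k]+m[k+1,6]+p_{1}·p_k·p_{6}.
k=2: 0 + 412 + 8·8·4 = 668; k=3: 384 + 220 + 8·6·4 = 796; k=4: 560 + 100 + 8·5·4 = 820; k=5: 710 + 0 + 8·5·4 = 870.
Minimum: 668 at k=2.

668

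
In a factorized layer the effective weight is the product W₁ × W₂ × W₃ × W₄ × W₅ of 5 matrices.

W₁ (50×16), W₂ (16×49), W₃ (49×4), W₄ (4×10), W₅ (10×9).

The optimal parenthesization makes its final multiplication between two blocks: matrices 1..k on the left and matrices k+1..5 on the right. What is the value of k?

Adjacent pairs: W₁W₂ = 50·16·49 = 39200; W₂W₃ = 16·49·4 = 3136; W₃W₄ = 49·4·10 = 1960; W₄W₅ = 4·10·9 = 360.
Length 3: W₁..W₃: k=1: 0+3136+50·16·4=6336; k=2: 39200+0+50·49·4=49000 → min 6336 | W₂..W₄: k=2: 0+1960+16·49·10=9800; k=3: 3136+0+16·4·10=3776 → min 3776 | W₃..W₅: k=3: 0+360+49·4·9=2124; k=4: 1960+0+49·10·9=6370 → min 2124.
Length 4: W₁..W₄: k=1: 0+3776+50·16·10=11776; k=2: 39200+1960+50·49·10=65660; k=3: 6336+0+50·4·10=8336 → min 8336 | W₂..W₅: k=2: 0+2124+16·49·9=9180; k=3: 3136+360+16·4·9=4072; k=4: 3776+0+16·10·9=5216 → min 4072.
Top-level splits: k=1: (W₁..W₁)·(W₂..W₅) → 0+4072+50·16·9 = 11272; k=2: (W₁..W₂)·(W₃..W₅) → 39200+2124+50·49·9 = 63374; k=3: (W₁..W₃)·(W₄..W₅) → 6336+360+50·4·9 = 8496; k=4: (W₁..W₄)·(W₅..W₅) → 8336+0+50·10·9 = 12836.
Best split is after W₃, i.e. k = 3.

3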